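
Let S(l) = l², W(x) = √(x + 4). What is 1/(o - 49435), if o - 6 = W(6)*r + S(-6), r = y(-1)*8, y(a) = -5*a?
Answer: -49393/2439652449 - 40*√10/2439652449 ≈ -2.0298e-5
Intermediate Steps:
W(x) = √(4 + x)
r = 40 (r = -5*(-1)*8 = 5*8 = 40)
o = 42 + 40*√10 (o = 6 + (√(4 + 6)*40 + (-6)²) = 6 + (√10*40 + 36) = 6 + (40*√10 + 36) = 6 + (36 + 40*√10) = 42 + 40*√10 ≈ 168.49)
1/(o - 49435) = 1/((42 + 40*√10) - 49435) = 1/(-49393 + 40*√10)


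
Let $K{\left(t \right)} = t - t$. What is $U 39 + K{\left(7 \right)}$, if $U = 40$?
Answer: $1560$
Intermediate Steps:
$K{\left(t \right)} = 0$
$U 39 + K{\left(7 \right)} = 40 \cdot 39 + 0 = 1560 + 0 = 1560$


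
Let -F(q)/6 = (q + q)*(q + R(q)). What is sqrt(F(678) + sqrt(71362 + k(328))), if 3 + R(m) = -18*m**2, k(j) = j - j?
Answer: sqrt(67314310632 + sqrt(71362)) ≈ 2.5945e+5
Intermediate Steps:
k(j) = 0
R(m) = -3 - 18*m**2
F(q) = -12*q*(-3 + q - 18*q**2) (F(q) = -6*(q + q)*(q + (-3 - 18*q**2)) = -6*2*q*(-3 + q - 18*q**2) = -12*q*(-3 + q - 18*q**2))
sqrt(F(678) + sqrt(71362 + k(328))) = sqrt(12*678*(3 - 1*678 + 18*678**2) + sqrt(71362 + 0)) = sqrt(12*678*(3 - 678 + 18*459684) + sqrt(71362)) = sqrt(12*678*(3 - 678 + 8274312) + sqrt(71362)) = sqrt(12*678*8273637 + sqrt(71362)) = sqrt(67314310632 + sqrt(71362))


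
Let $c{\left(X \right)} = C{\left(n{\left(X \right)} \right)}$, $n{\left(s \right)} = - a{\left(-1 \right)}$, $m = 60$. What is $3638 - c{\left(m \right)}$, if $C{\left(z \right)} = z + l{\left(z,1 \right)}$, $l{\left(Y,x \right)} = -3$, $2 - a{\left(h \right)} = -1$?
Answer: $3644$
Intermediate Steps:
$a{\left(h \right)} = 3$ ($a{\left(h \right)} = 2 - -1 = 2 + 1 = 3$)
$n{\left(s \right)} = -3$ ($n{\left(s \right)} = \left(-1\right) 3 = -3$)
$C{\left(z \right)} = -3 + z$ ($C{\left(z \right)} = z - 3 = -3 + z$)
$c{\left(X \right)} = -6$ ($c{\left(X \right)} = -3 - 3 = -6$)
$3638 - c{\left(m \right)} = 3638 - -6 = 3638 + 6 = 3644$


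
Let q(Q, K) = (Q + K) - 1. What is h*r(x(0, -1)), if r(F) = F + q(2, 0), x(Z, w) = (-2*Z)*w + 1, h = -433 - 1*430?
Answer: -1726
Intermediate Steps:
h = -863 (h = -433 - 430 = -863)
q(Q, K) = -1 + K + Q (q(Q, K) = (K + Q) - 1 = -1 + K + Q)
x(Z, w) = 1 - 2*Z*w (x(Z, w) = -2*Z*w + 1 = 1 - 2*Z*w)
r(F) = 1 + F (r(F) = F + (-1 + 0 + 2) = F + 1 = 1 + F)
h*r(x(0, -1)) = -863*(1 + (1 - 2*0*(-1))) = -863*(1 + (1 + 0)) = -863*(1 + 1) = -863*2 = -1726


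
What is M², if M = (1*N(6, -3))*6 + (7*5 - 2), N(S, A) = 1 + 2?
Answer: 2601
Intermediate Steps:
N(S, A) = 3
M = 51 (M = (1*3)*6 + (7*5 - 2) = 3*6 + (35 - 2) = 18 + 33 = 51)
M² = 51² = 2601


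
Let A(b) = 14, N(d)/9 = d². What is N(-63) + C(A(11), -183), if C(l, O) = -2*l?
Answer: 35693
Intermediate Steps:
N(d) = 9*d²
N(-63) + C(A(11), -183) = 9*(-63)² - 2*14 = 9*3969 - 28 = 35721 - 28 = 35693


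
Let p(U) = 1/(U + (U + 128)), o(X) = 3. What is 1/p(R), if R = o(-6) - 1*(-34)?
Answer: 202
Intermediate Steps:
R = 37 (R = 3 - 1*(-34) = 3 + 34 = 37)
p(U) = 1/(128 + 2*U) (p(U) = 1/(U + (128 + U)) = 1/(128 + 2*U))
1/p(R) = 1/(1/(2*(64 + 37))) = 1/((½)/101) = 1/((½)*(1/101)) = 1/(1/202) = 202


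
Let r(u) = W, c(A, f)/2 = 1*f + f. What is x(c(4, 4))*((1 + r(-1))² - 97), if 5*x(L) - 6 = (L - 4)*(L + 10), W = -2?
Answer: -30528/5 ≈ -6105.6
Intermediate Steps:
c(A, f) = 4*f (c(A, f) = 2*(1*f + f) = 2*(f + f) = 2*(2*f) = 4*f)
x(L) = 6/5 + (-4 + L)*(10 + L)/5 (x(L) = 6/5 + ((L - 4)*(L + 10))/5 = 6/5 + ((-4 + L)*(10 + L))/5 = 6/5 + (-4 + L)*(10 + L)/5)
r(u) = -2
x(c(4, 4))*((1 + r(-1))² - 97) = (-34/5 + (4*4)²/5 + 6*(4*4)/5)*((1 - 2)² - 97) = (-34/5 + (⅕)*16² + (6/5)*16)*((-1)² - 97) = (-34/5 + (⅕)*256 + 96/5)*(1 - 97) = (-34/5 + 256/5 + 96/5)*(-96) = (318/5)*(-96) = -30528/5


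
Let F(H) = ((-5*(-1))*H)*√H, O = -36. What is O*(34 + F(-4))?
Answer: -1224 + 1440*I ≈ -1224.0 + 1440.0*I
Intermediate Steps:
F(H) = 5*H^(3/2) (F(H) = (5*H)*√H = 5*H^(3/2))
O*(34 + F(-4)) = -36*(34 + 5*(-4)^(3/2)) = -36*(34 + 5*(-8*I)) = -36*(34 - 40*I) = -1224 + 1440*I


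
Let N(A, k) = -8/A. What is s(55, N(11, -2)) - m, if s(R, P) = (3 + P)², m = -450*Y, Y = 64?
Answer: 3485425/121 ≈ 28805.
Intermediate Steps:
m = -28800 (m = -450*64 = -28800)
s(55, N(11, -2)) - m = (3 - 8/11)² - 1*(-28800) = (3 - 8*1/11)² + 28800 = (3 - 8/11)² + 28800 = (25/11)² + 28800 = 625/121 + 28800 = 3485425/121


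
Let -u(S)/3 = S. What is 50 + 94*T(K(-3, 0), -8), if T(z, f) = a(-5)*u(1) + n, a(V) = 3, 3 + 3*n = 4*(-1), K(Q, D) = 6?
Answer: -3046/3 ≈ -1015.3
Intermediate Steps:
u(S) = -3*S
n = -7/3 (n = -1 + (4*(-1))/3 = -1 + (⅓)*(-4) = -1 - 4/3 = -7/3 ≈ -2.3333)
T(z, f) = -34/3 (T(z, f) = 3*(-3*1) - 7/3 = 3*(-3) - 7/3 = -9 - 7/3 = -34/3)
50 + 94*T(K(-3, 0), -8) = 50 + 94*(-34/3) = 50 - 3196/3 = -3046/3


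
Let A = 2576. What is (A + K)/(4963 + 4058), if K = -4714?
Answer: -2138/9021 ≈ -0.23700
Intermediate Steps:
(A + K)/(4963 + 4058) = (2576 - 4714)/(4963 + 4058) = -2138/9021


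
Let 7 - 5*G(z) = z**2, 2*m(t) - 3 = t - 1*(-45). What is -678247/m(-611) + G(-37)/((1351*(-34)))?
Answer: 155773371893/64652105 ≈ 2409.4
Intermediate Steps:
m(t) = 24 + t/2 (m(t) = 3/2 + (t - 1*(-45))/2 = 3/2 + (t + 45)/2 = 3/2 + (45 + t)/2 = 3/2 + (45/2 + t/2) = 24 + t/2)
G(z) = 7/5 - z**2/5
-678247/m(-611) + G(-37)/((1351*(-34))) = -678247/(24 + (1/2)*(-611)) + (7/5 - 1/5*(-37)**2)/((1351*(-34))) = -678247/(24 - 611/2) + (7/5 - 1/5*1369)/(-45934) = -678247/(-563/2) + (7/5 - 1369/5)*(-1/45934) = -678247*(-2/563) - 1362/5*(-1/45934) = 1356494/563 + 681/114835 = 155773371893/64652105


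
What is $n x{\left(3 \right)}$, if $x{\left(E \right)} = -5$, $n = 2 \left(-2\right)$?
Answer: $20$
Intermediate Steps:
$n = -4$
$n x{\left(3 \right)} = \left(-4\right) \left(-5\right) = 20$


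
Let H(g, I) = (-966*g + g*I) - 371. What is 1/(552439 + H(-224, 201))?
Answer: 1/723428 ≈ 1.3823e-6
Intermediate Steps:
H(g, I) = -371 - 966*g + I*g (H(g, I) = (-966*g + I*g) - 371 = -371 - 966*g + I*g)
1/(552439 + H(-224, 201)) = 1/(552439 + (-371 - 966*(-224) + 201*(-224))) = 1/(552439 + (-371 + 216384 - 45024)) = 1/(552439 + 170989) = 1/723428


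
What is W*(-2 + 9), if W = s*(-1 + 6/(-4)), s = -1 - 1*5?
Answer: 105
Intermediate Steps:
s = -6 (s = -1 - 5 = -6)
W = 15 (W = -6*(-1 + 6/(-4)) = -6*(-1 + 6*(-¼)) = -6*(-1 - 3/2) = -6*(-5/2) = 15)
W*(-2 + 9) = 15*(-2 + 9) = 15*7 = 105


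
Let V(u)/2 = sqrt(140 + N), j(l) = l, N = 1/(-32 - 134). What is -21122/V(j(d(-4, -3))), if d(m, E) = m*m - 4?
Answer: -10561*sqrt(3857674)/23239 ≈ -892.59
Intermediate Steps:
N = -1/166 (N = 1/(-166) = -1/166 ≈ -0.0060241)
d(m, E) = -4 + m**2 (d(m, E) = m**2 - 4 = -4 + m**2)
V(u) = sqrt(3857674)/83 (V(u) = 2*sqrt(140 - 1/166) = 2*sqrt(23239/166) = 2*(sqrt(3857674)/166) = sqrt(3857674)/83)
-21122/V(j(d(-4, -3))) = -21122*sqrt(3857674)/46478 = -10561*sqrt(3857674)/23239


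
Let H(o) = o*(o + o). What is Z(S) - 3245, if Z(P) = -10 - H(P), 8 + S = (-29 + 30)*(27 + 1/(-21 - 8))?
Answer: -3342455/841 ≈ -3974.4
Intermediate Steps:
H(o) = 2*o² (H(o) = o*(2*o) = 2*o²)
S = 550/29 (S = -8 + (-29 + 30)*(27 + 1/(-21 - 8)) = -8 + 1*(27 + 1/(-29)) = -8 + 1*(27 - 1/29) = -8 + 1*(782/29) = -8 + 782/29 = 550/29 ≈ 18.966)
Z(P) = -10 - 2*P²
Z(S) - 3245 = (-10 - 2*(550/29)²) - 3245 = (-10 - 2*302500/841) - 3245 = (-10 - 605000/841) - 3245 = -613410/841 - 3245 = -3342455/841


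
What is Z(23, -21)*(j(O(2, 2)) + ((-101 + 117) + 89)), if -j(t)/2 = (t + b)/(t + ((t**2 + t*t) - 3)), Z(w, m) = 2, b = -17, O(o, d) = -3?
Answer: 650/3 ≈ 216.67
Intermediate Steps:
j(t) = -2*(-17 + t)/(-3 + t + 2*t**2) (j(t) = -2*(t - 17)/(t + ((t**2 + t*t) - 3)) = -2*(-17 + t)/(t + ((t**2 + t**2) - 3)) = -2*(-17 + t)/(t + (2*t**2 - 3)) = -2*(-17 + t)/(t + (-3 + 2*t**2)) = -2*(-17 + t)/(-3 + t + 2*t**2))
Z(23, -21)*(j(O(2, 2)) + ((-101 + 117) + 89)) = 2*(2*(17 - 1*(-3))/(-3 - 3 + 2*(-3)**2) + ((-101 + 117) + 89)) = 2*(2*(17 + 3)/(-3 - 3 + 2*9) + (16 + 89)) = 2*(2*20/(-3 - 3 + 18) + 105) = 2*(2*20/12 + 105) = 2*(2*(1/12)*20 + 105) = 2*(10/3 + 105) = 2*(325/3) = 650/3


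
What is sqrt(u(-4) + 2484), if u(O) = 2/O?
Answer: sqrt(9934)/2 ≈ 49.835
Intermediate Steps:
sqrt(u(-4) + 2484) = sqrt(2/(-4) + 2484) = sqrt(2*(-1/4) + 2484) = sqrt(-1/2 + 2484) = sqrt(4967/2) = sqrt(9934)/2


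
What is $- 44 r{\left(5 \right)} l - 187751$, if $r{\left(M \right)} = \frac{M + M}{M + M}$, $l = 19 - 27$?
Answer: $-187399$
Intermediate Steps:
$l = -8$ ($l = 19 - 27 = -8$)
$r{\left(M \right)} = 1$ ($r{\left(M \right)} = \frac{2 M}{2 M} = 2 M \frac{1}{2 M} = 1$)
$- 44 r{\left(5 \right)} l - 187751 = \left(-44\right) 1 \left(-8\right) - 187751 = \left(-44\right) \left(-8\right) - 187751 = 352 - 187751 = -187399$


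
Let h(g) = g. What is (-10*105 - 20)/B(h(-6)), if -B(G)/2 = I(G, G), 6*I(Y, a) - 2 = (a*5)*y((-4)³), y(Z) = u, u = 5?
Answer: -1605/74 ≈ -21.689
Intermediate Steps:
y(Z) = 5
I(Y, a) = ⅓ + 25*a/6 (I(Y, a) = ⅓ + ((a*5)*5)/6 = ⅓ + ((5*a)*5)/6 = ⅓ + (25*a)/6 = ⅓ + 25*a/6)
B(G) = -⅔ - 25*G/3 (B(G) = -2*(⅓ + 25*G/6) = -⅔ - 25*G/3)
(-10*105 - 20)/B(h(-6)) = (-10*105 - 20)/(-⅔ - 25/3*(-6)) = (-1050 - 20)/(-⅔ + 50) = -1070/148/3 = -1070*3/148 = -1605/74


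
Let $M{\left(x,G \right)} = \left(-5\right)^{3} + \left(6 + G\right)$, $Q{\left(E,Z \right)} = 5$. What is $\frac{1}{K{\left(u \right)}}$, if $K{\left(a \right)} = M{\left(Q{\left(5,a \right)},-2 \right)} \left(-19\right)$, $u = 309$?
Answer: $\frac{1}{2299} \approx 0.00043497$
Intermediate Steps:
$M{\left(x,G \right)} = -119 + G$ ($M{\left(x,G \right)} = -125 + \left(6 + G\right) = -119 + G$)
$K{\left(a \right)} = 2299$ ($K{\left(a \right)} = \left(-119 - 2\right) \left(-19\right) = \left(-121\right) \left(-19\right) = 2299$)
$\frac{1}{K{\left(u \right)}} = \frac{1}{2299}$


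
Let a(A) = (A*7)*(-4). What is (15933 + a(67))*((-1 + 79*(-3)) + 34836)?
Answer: 486344086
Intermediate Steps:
a(A) = -28*A (a(A) = (7*A)*(-4) = -28*A)
(15933 + a(67))*((-1 + 79*(-3)) + 34836) = (15933 - 28*67)*((-1 + 79*(-3)) + 34836) = (15933 - 1876)*((-1 - 237) + 34836) = 14057*(-238 + 34836) = 14057*34598 = 486344086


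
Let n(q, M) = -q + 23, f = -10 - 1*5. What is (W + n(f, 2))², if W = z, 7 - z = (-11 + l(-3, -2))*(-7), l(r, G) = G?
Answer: 2116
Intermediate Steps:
f = -15 (f = -10 - 5 = -15)
n(q, M) = 23 - q
z = -84 (z = 7 - (-11 - 2)*(-7) = 7 - (-13)*(-7) = 7 - 1*91 = 7 - 91 = -84)
W = -84
(W + n(f, 2))² = (-84 + (23 - 1*(-15)))² = (-84 + (23 + 15))² = (-84 + 38)² = (-46)² = 2116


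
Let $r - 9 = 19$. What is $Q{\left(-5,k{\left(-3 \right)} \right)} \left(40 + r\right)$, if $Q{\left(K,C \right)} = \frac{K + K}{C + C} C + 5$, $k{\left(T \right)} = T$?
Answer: $0$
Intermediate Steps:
$r = 28$ ($r = 9 + 19 = 28$)
$Q{\left(K,C \right)} = 5 + K$ ($Q{\left(K,C \right)} = \frac{2 K}{2 C} C + 5 = 2 K \frac{1}{2 C} C + 5 = \frac{K}{C} C + 5 = K + 5 = 5 + K$)
$Q{\left(-5,k{\left(-3 \right)} \right)} \left(40 + r\right) = \left(5 - 5\right) \left(40 + 28\right) = 0 \cdot 68 = 0$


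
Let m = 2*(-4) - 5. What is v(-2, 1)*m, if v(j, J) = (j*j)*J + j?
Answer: -26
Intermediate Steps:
v(j, J) = j + J*j² (v(j, J) = j²*J + j = J*j² + j = j + J*j²)
m = -13 (m = -8 - 5 = -13)
v(-2, 1)*m = -2*(1 + 1*(-2))*(-13) = -2*(1 - 2)*(-13) = -2*(-1)*(-13) = 2*(-13) = -26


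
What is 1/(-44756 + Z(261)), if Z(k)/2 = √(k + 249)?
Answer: -11189/500774374 - √510/1001548748 ≈ -2.2366e-5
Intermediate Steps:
Z(k) = 2*√(249 + k) (Z(k) = 2*√(k + 249) = 2*√(249 + k))
1/(-44756 + Z(261)) = 1/(-44756 + 2*√(249 + 261)) = 1/(-44756 + 2*√510)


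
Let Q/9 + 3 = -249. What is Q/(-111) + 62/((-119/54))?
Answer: -33912/4403 ≈ -7.7020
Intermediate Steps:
Q = -2268 (Q = -27 + 9*(-249) = -27 - 2241 = -2268)
Q/(-111) + 62/((-119/54)) = -2268/(-111) + 62/((-119/54)) = -2268*(-1/111) + 62/((-119*1/54)) = 756/37 + 62/(-119/54) = 756/37 + 62*(-54/119) = 756/37 - 3348/119 = -33912/4403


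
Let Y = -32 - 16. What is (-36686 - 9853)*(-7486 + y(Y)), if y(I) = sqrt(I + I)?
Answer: 348390954 - 186156*I*sqrt(6) ≈ 3.4839e+8 - 4.5599e+5*I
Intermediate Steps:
Y = -48
y(I) = sqrt(2)*sqrt(I) (y(I) = sqrt(2*I) = sqrt(2)*sqrt(I))
(-36686 - 9853)*(-7486 + y(Y)) = (-36686 - 9853)*(-7486 + sqrt(2)*sqrt(-48)) = -46539*(-7486 + sqrt(2)*(4*I*sqrt(3))) = -46539*(-7486 + 4*I*sqrt(6)) = 348390954 - 186156*I*sqrt(6)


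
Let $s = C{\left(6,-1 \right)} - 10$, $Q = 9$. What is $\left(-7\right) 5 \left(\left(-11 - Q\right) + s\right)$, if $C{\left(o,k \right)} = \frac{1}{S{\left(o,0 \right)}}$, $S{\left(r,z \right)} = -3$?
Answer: $\frac{3185}{3} \approx 1061.7$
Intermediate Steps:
$C{\left(o,k \right)} = - \frac{1}{3}$ ($C{\left(o,k \right)} = \frac{1}{-3} = - \frac{1}{3}$)
$s = - \frac{31}{3}$ ($s = - \frac{1}{3} - 10 = - \frac{31}{3} \approx -10.333$)
$\left(-7\right) 5 \left(\left(-11 - Q\right) + s\right) = \left(-7\right) 5 \left(\left(-11 - 9\right) - \frac{31}{3}\right) = - 35 \left(\left(-11 - 9\right) - \frac{31}{3}\right) = - 35 \left(-20 - \frac{31}{3}\right) = \left(-35\right) \left(- \frac{91}{3}\right) = \frac{3185}{3}$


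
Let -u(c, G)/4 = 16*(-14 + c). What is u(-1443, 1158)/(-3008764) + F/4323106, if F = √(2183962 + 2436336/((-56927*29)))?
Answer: -23312/752191 + √7077524462041930/246101455262 ≈ -0.030650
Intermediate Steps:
F = √7077524462041930/56927 (F = √(2183962 + 2436336/(-1650883)) = √(2183962 + 2436336*(-1/1650883)) = √(2183962 - 2436336/1650883) = √(3605463302110/1650883) = √7077524462041930/56927 ≈ 1477.8)
u(c, G) = 896 - 64*c (u(c, G) = -64*(-14 + c) = -4*(-224 + 16*c) = 896 - 64*c)
u(-1443, 1158)/(-3008764) + F/4323106 = (896 - 64*(-1443))/(-3008764) + (√7077524462041930/56927)/4323106 = (896 + 92352)*(-1/3008764) + (√7077524462041930/56927)*(1/4323106) = 93248*(-1/3008764) + √7077524462041930/246101455262 = -23312/752191 + √7077524462041930/246101455262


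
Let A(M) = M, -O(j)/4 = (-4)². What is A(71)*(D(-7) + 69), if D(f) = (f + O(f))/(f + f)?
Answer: 73627/14 ≈ 5259.1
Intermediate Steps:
O(j) = -64 (O(j) = -4*(-4)² = -4*16 = -64)
D(f) = (-64 + f)/(2*f) (D(f) = (f - 64)/(f + f) = (-64 + f)/((2*f)) = (-64 + f)*(1/(2*f)) = (-64 + f)/(2*f))
A(71)*(D(-7) + 69) = 71*((½)*(-64 - 7)/(-7) + 69) = 71*((½)*(-⅐)*(-71) + 69) = 71*(71/14 + 69) = 71*(1037/14) = 73627/14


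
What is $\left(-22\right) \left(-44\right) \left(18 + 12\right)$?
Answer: $29040$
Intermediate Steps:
$\left(-22\right) \left(-44\right) \left(18 + 12\right) = 968 \cdot 30 = 29040$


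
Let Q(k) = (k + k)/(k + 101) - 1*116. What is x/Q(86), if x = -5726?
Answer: 535381/10760 ≈ 49.757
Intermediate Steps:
Q(k) = -116 + 2*k/(101 + k) (Q(k) = (2*k)/(101 + k) - 116 = 2*k/(101 + k) - 116 = -116 + 2*k/(101 + k))
x/Q(86) = -5726*(101 + 86)/(2*(-5858 - 57*86)) = -5726*187/(2*(-5858 - 4902)) = -5726/(2*(1/187)*(-10760)) = -5726/(-21520/187) = -5726*(-187/21520) = 535381/10760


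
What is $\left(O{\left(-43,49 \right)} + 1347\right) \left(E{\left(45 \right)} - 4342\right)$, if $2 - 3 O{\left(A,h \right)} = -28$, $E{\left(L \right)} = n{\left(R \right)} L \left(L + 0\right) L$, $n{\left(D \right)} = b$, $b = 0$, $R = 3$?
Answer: $-5892094$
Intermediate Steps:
$n{\left(D \right)} = 0$
$E{\left(L \right)} = 0$ ($E{\left(L \right)} = 0 L \left(L + 0\right) L = 0 L L L = 0 L^{2} L = 0 L = 0$)
$O{\left(A,h \right)} = 10$ ($O{\left(A,h \right)} = \frac{2}{3} - - \frac{28}{3} = \frac{2}{3} + \frac{28}{3} = 10$)
$\left(O{\left(-43,49 \right)} + 1347\right) \left(E{\left(45 \right)} - 4342\right) = \left(10 + 1347\right) \left(0 - 4342\right) = 1357 \left(-4342\right) = -5892094$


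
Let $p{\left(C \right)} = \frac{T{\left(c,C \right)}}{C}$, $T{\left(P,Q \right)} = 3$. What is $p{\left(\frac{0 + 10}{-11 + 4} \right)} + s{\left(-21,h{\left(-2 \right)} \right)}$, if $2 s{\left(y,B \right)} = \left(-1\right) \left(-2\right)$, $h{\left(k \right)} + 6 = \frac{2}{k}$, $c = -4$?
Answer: $- \frac{11}{10} \approx -1.1$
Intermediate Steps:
$h{\left(k \right)} = -6 + \frac{2}{k}$
$s{\left(y,B \right)} = 1$ ($s{\left(y,B \right)} = \frac{\left(-1\right) \left(-2\right)}{2} = \frac{1}{2} \cdot 2 = 1$)
$p{\left(C \right)} = \frac{3}{C}$
$p{\left(\frac{0 + 10}{-11 + 4} \right)} + s{\left(-21,h{\left(-2 \right)} \right)} = \frac{3}{\left(0 + 10\right) \frac{1}{-11 + 4}} + 1 = \frac{3}{10 \frac{1}{-7}} + 1 = \frac{3}{10 \left(- \frac{1}{7}\right)} + 1 = \frac{3}{- \frac{10}{7}} + 1 = 3 \left(- \frac{7}{10}\right) + 1 = - \frac{21}{10} + 1 = - \frac{11}{10}$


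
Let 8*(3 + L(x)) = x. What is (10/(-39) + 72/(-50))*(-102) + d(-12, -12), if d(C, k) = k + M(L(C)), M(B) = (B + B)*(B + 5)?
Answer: 101747/650 ≈ 156.53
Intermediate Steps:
L(x) = -3 + x/8
M(B) = 2*B*(5 + B) (M(B) = (2*B)*(5 + B) = 2*B*(5 + B))
d(C, k) = k + 2*(-3 + C/8)*(2 + C/8) (d(C, k) = k + 2*(-3 + C/8)*(5 + (-3 + C/8)) = k + 2*(-3 + C/8)*(2 + C/8))
(10/(-39) + 72/(-50))*(-102) + d(-12, -12) = (10/(-39) + 72/(-50))*(-102) + (-12 + (-24 - 12)*(16 - 12)/32) = (10*(-1/39) + 72*(-1/50))*(-102) + (-12 + (1/32)*(-36)*4) = (-10/39 - 36/25)*(-102) + (-12 - 9/2) = -1654/975*(-102) - 33/2 = 56236/325 - 33/2 = 101747/650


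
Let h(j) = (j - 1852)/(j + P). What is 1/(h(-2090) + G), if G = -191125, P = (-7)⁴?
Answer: -311/59443817 ≈ -5.2318e-6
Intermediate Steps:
P = 2401
h(j) = (-1852 + j)/(2401 + j) (h(j) = (j - 1852)/(j + 2401) = (-1852 + j)/(2401 + j))
1/(h(-2090) + G) = 1/((-1852 - 2090)/(2401 - 2090) - 191125) = 1/(-3942/311 - 191125) = 1/(-59443817/311) = -311/59443817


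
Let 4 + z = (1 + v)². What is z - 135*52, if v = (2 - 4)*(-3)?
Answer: -6975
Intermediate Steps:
v = 6 (v = -2*(-3) = 6)
z = 45 (z = -4 + (1 + 6)² = -4 + 7² = -4 + 49 = 45)
z - 135*52 = 45 - 135*52 = 45 - 7020 = -6975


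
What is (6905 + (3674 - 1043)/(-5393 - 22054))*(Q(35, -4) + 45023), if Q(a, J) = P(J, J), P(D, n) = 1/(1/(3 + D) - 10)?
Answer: 31286538747936/100639 ≈ 3.1088e+8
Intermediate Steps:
P(D, n) = 1/(-10 + 1/(3 + D))
Q(a, J) = (-3 - J)/(29 + 10*J)
(6905 + (3674 - 1043)/(-5393 - 22054))*(Q(35, -4) + 45023) = (6905 + (3674 - 1043)/(-5393 - 22054))*((-3 - 1*(-4))/(29 + 10*(-4)) + 45023) = (6905 + 2631/(-27447))*((-3 + 4)/(29 - 40) + 45023) = (6905 + 2631*(-1/27447))*(1/(-11) + 45023) = (6905 - 877/9149)*(-1/11*1 + 45023) = 63172968*(-1/11 + 45023)/9149 = (63172968/9149)*(495252/11) = 31286538747936/100639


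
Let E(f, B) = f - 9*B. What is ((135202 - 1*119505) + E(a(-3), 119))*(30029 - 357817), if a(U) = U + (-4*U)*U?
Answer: -4781443556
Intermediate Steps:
a(U) = U - 4*U²
((135202 - 1*119505) + E(a(-3), 119))*(30029 - 357817) = ((135202 - 1*119505) + (-3*(1 - 4*(-3)) - 9*119))*(30029 - 357817) = ((135202 - 119505) + (-3*(1 + 12) - 1071))*(-327788) = (15697 + (-3*13 - 1071))*(-327788) = (15697 + (-39 - 1071))*(-327788) = (15697 - 1110)*(-327788) = 14587*(-327788) = -4781443556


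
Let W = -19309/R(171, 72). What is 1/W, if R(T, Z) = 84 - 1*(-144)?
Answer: -228/19309 ≈ -0.011808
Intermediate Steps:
R(T, Z) = 228 (R(T, Z) = 84 + 144 = 228)
W = -19309/228 ≈ -84.689
1/W = 1/(-19309/228) = -228/19309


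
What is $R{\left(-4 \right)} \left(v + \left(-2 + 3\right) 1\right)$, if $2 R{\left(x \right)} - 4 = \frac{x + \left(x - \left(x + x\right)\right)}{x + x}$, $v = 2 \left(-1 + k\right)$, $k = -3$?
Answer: $-14$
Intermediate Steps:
$v = -8$ ($v = 2 \left(-1 - 3\right) = 2 \left(-4\right) = -8$)
$R{\left(x \right)} = 2$ ($R{\left(x \right)} = 2 + \frac{\left(x + \left(x - \left(x + x\right)\right)\right) \frac{1}{x + x}}{2} = 2 + \frac{\left(x + \left(x - 2 x\right)\right) \frac{1}{2 x}}{2} = 2 + \frac{\left(x - x\right) \frac{1}{2 x}}{2} = 2 + \frac{0 \frac{1}{2 x}}{2} = 2 + \frac{1}{2} \cdot 0 = 2 + 0 = 2$)
$R{\left(-4 \right)} \left(v + \left(-2 + 3\right) 1\right) = 2 \left(-8 + \left(-2 + 3\right) 1\right) = 2 \left(-8 + 1 \cdot 1\right) = 2 \left(-8 + 1\right) = 2 \left(-7\right) = -14$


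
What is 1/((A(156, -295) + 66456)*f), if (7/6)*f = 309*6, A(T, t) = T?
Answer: 1/105855984 ≈ 9.4468e-9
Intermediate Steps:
f = 11124/7 (f = 6*(309*6)/7 = (6/7)*1854 = 11124/7 ≈ 1589.1)
1/((A(156, -295) + 66456)*f) = 1/((156 + 66456)*(11124/7)) = (7/11124)/66612 = (1/66612)*(7/11124) = 1/105855984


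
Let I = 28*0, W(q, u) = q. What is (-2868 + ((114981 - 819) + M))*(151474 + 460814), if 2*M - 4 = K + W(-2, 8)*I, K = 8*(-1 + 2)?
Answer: 68147654400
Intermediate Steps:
I = 0
K = 8 (K = 8*1 = 8)
M = 6 (M = 2 + (8 - 2*0)/2 = 2 + (8 + 0)/2 = 2 + (1/2)*8 = 2 + 4 = 6)
(-2868 + ((114981 - 819) + M))*(151474 + 460814) = (-2868 + ((114981 - 819) + 6))*(151474 + 460814) = (-2868 + (114162 + 6))*612288 = (-2868 + 114168)*612288 = 111300*612288 = 68147654400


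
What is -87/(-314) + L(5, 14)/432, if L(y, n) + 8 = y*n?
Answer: 14263/33912 ≈ 0.42059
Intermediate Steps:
L(y, n) = -8 + n*y (L(y, n) = -8 + y*n = -8 + n*y)
-87/(-314) + L(5, 14)/432 = -87/(-314) + (-8 + 14*5)/432 = -87*(-1/314) + (-8 + 70)*(1/432) = 87/314 + 62*(1/432) = 87/314 + 31/216 = 14263/33912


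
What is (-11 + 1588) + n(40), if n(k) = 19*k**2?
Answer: 31977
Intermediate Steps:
(-11 + 1588) + n(40) = (-11 + 1588) + 19*40**2 = 1577 + 19*1600 = 1577 + 30400 = 31977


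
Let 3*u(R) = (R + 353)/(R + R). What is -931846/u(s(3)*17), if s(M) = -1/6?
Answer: 95048292/2101 ≈ 45240.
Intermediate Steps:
s(M) = -1/6 (s(M) = -1*1/6 = -1/6)
u(R) = (353 + R)/(6*R) (u(R) = ((R + 353)/(R + R))/3 = ((353 + R)/((2*R)))/3 = ((353 + R)*(1/(2*R)))/3 = ((353 + R)/(2*R))/3 = (353 + R)/(6*R))
-931846/u(s(3)*17) = -931846*(-17/(353 - 1/6*17)) = -931846*(-17/(353 - 17/6)) = -931846/((1/6)*(-6/17)*(2101/6)) = -931846/(-2101/102) = -931846*(-102/2101) = 95048292/2101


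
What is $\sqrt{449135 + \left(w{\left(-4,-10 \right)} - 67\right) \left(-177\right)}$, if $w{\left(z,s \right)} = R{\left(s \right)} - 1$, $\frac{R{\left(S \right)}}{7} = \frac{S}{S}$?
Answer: $2 \sqrt{114983} \approx 678.18$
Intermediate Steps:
$R{\left(S \right)} = 7$ ($R{\left(S \right)} = 7 \frac{S}{S} = 7 \cdot 1 = 7$)
$w{\left(z,s \right)} = 6$ ($w{\left(z,s \right)} = 7 - 1 = 6$)
$\sqrt{449135 + \left(w{\left(-4,-10 \right)} - 67\right) \left(-177\right)} = \sqrt{449135 + \left(6 - 67\right) \left(-177\right)} = \sqrt{449135 - -10797} = \sqrt{449135 + 10797} = \sqrt{459932} = 2 \sqrt{114983}$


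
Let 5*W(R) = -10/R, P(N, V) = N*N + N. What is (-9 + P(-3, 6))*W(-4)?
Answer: -3/2 ≈ -1.5000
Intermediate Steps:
P(N, V) = N + N² (P(N, V) = N² + N = N + N²)
W(R) = -2/R (W(R) = (-10/R)/5 = -2/R)
(-9 + P(-3, 6))*W(-4) = (-9 - 3*(1 - 3))*(-2/(-4)) = (-9 - 3*(-2))*(-2*(-¼)) = (-9 + 6)*(½) = -3*½ = -3/2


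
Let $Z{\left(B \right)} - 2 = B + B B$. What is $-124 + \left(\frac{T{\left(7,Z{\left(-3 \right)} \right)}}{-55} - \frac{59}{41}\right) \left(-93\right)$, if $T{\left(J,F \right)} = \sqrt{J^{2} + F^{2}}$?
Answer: $\frac{403}{41} + \frac{93 \sqrt{113}}{55} \approx 27.804$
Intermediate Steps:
$Z{\left(B \right)} = 2 + B + B^{2}$ ($Z{\left(B \right)} = 2 + \left(B + B B\right) = 2 + \left(B + B^{2}\right) = 2 + B + B^{2}$)
$T{\left(J,F \right)} = \sqrt{F^{2} + J^{2}}$
$-124 + \left(\frac{T{\left(7,Z{\left(-3 \right)} \right)}}{-55} - \frac{59}{41}\right) \left(-93\right) = -124 + \left(\frac{\sqrt{\left(2 - 3 + \left(-3\right)^{2}\right)^{2} + 7^{2}}}{-55} - \frac{59}{41}\right) \left(-93\right) = -124 + \left(\sqrt{\left(2 - 3 + 9\right)^{2} + 49} \left(- \frac{1}{55}\right) - \frac{59}{41}\right) \left(-93\right) = -124 + \left(\sqrt{8^{2} + 49} \left(- \frac{1}{55}\right) - \frac{59}{41}\right) \left(-93\right) = -124 + \left(\sqrt{64 + 49} \left(- \frac{1}{55}\right) - \frac{59}{41}\right) \left(-93\right) = -124 + \left(\sqrt{113} \left(- \frac{1}{55}\right) - \frac{59}{41}\right) \left(-93\right) = -124 + \left(- \frac{\sqrt{113}}{55} - \frac{59}{41}\right) \left(-93\right) = -124 + \left(- \frac{59}{41} - \frac{\sqrt{113}}{55}\right) \left(-93\right) = -124 + \left(\frac{5487}{41} + \frac{93 \sqrt{113}}{55}\right) = \frac{403}{41} + \frac{93 \sqrt{113}}{55}$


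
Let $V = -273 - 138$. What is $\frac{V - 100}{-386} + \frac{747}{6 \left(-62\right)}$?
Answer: $- \frac{16375}{23932} \approx -0.68423$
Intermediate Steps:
$V = -411$ ($V = -273 - 138 = -411$)
$\frac{V - 100}{-386} + \frac{747}{6 \left(-62\right)} = \frac{-411 - 100}{-386} + \frac{747}{6 \left(-62\right)} = \left(-411 - 100\right) \left(- \frac{1}{386}\right) + \frac{747}{-372} = \left(-511\right) \left(- \frac{1}{386}\right) + 747 \left(- \frac{1}{372}\right) = \frac{511}{386} - \frac{249}{124} = - \frac{16375}{23932}$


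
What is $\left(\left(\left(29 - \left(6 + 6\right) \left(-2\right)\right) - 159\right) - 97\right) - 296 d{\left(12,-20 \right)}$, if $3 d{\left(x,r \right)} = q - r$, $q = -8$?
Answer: $-1387$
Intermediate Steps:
$d{\left(x,r \right)} = - \frac{8}{3} - \frac{r}{3}$ ($d{\left(x,r \right)} = \frac{-8 - r}{3} = - \frac{8}{3} - \frac{r}{3}$)
$\left(\left(\left(29 - \left(6 + 6\right) \left(-2\right)\right) - 159\right) - 97\right) - 296 d{\left(12,-20 \right)} = \left(\left(\left(29 - \left(6 + 6\right) \left(-2\right)\right) - 159\right) - 97\right) - 296 \left(- \frac{8}{3} - - \frac{20}{3}\right) = \left(\left(\left(29 - 12 \left(-2\right)\right) - 159\right) - 97\right) - 296 \left(- \frac{8}{3} + \frac{20}{3}\right) = \left(\left(\left(29 - -24\right) - 159\right) - 97\right) - 1184 = \left(\left(\left(29 + 24\right) - 159\right) - 97\right) - 1184 = \left(\left(53 - 159\right) - 97\right) - 1184 = \left(-106 - 97\right) - 1184 = -203 - 1184 = -1387$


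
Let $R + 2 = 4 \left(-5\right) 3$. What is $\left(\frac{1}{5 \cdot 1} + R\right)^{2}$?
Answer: $\frac{95481}{25} \approx 3819.2$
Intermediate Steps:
$R = -62$ ($R = -2 + 4 \left(-5\right) 3 = -2 - 60 = -62$)
$\left(\frac{1}{5 \cdot 1} + R\right)^{2} = \left(\frac{1}{5 \cdot 1} - 62\right)^{2} = \left(\frac{1}{5} - 62\right)^{2} = \left(- \frac{309}{5}\right)^{2} = \frac{95481}{25}$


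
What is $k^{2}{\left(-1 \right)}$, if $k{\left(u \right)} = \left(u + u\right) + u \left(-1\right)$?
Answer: $1$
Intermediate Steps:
$k{\left(u \right)} = u$ ($k{\left(u \right)} = 2 u - u = u$)
$k^{2}{\left(-1 \right)} = \left(-1\right)^{2} = 1$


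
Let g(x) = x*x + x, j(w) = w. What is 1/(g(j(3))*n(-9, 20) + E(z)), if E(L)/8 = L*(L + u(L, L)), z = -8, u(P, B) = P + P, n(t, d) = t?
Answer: 1/1428 ≈ 0.00070028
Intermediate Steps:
u(P, B) = 2*P
E(L) = 24*L² (E(L) = 8*(L*(L + 2*L)) = 8*(L*(3*L)) = 8*(3*L²) = 24*L²)
g(x) = x + x² (g(x) = x² + x = x + x²)
1/(g(j(3))*n(-9, 20) + E(z)) = 1/((3*(1 + 3))*(-9) + 24*(-8)²) = 1/((3*4)*(-9) + 24*64) = 1/(12*(-9) + 1536) = 1/(-108 + 1536) = 1/1428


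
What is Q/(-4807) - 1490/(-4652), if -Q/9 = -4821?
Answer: -97341599/11181082 ≈ -8.7059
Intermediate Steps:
Q = 43389 (Q = -9*(-4821) = 43389)
Q/(-4807) - 1490/(-4652) = 43389/(-4807) - 1490/(-4652) = 43389*(-1/4807) - 1490*(-1/4652) = -43389/4807 + 745/2326 = -97341599/11181082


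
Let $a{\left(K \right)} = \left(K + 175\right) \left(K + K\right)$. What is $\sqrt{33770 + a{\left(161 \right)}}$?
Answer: $\sqrt{141962} \approx 376.78$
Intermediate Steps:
$a{\left(K \right)} = 2 K \left(175 + K\right)$ ($a{\left(K \right)} = \left(175 + K\right) 2 K = 2 K \left(175 + K\right)$)
$\sqrt{33770 + a{\left(161 \right)}} = \sqrt{33770 + 2 \cdot 161 \left(175 + 161\right)} = \sqrt{33770 + 2 \cdot 161 \cdot 336} = \sqrt{33770 + 108192} = \sqrt{141962}$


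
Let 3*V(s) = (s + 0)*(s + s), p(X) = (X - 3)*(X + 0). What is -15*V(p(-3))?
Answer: -3240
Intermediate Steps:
p(X) = X*(-3 + X) (p(X) = (-3 + X)*X = X*(-3 + X))
V(s) = 2*s**2/3 (V(s) = ((s + 0)*(s + s))/3 = (s*(2*s))/3 = (2*s**2)/3 = 2*s**2/3)
-15*V(p(-3)) = -10*(-3*(-3 - 3))**2 = -10*(-3*(-6))**2 = -10*18**2 = -10*324 = -15*216 = -3240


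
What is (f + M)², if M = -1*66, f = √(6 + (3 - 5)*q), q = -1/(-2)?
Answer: (66 - √5)² ≈ 4065.8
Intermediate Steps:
q = ½ (q = -1*(-½) = ½ ≈ 0.50000)
f = √5 (f = √(6 + (3 - 5)*(½)) = √(6 - 2*½) = √(6 - 1) = √5 ≈ 2.2361)
M = -66
(f + M)² = (√5 - 66)² = (-66 + √5)²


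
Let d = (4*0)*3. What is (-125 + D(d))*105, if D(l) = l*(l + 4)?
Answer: -13125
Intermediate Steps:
d = 0 (d = 0*3 = 0)
D(l) = l*(4 + l)
(-125 + D(d))*105 = (-125 + 0*(4 + 0))*105 = (-125 + 0*4)*105 = (-125 + 0)*105 = -125*105 = -13125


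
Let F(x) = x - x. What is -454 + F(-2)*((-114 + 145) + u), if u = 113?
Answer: -454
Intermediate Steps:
F(x) = 0
-454 + F(-2)*((-114 + 145) + u) = -454 + 0*((-114 + 145) + 113) = -454 + 0*(31 + 113) = -454 + 0*144 = -454 + 0 = -454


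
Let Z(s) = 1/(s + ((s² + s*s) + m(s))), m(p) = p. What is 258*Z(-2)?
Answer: 129/2 ≈ 64.500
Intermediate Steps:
Z(s) = 1/(2*s + 2*s²) (Z(s) = 1/(s + ((s² + s*s) + s)) = 1/(s + ((s² + s²) + s)) = 1/(s + (2*s² + s)) = 1/(s + (s + 2*s²)) = 1/(2*s + 2*s²))
258*Z(-2) = 258*((½)/(-2*(1 - 2))) = 258*((½)*(-½)/(-1)) = 258*((½)*(-½)*(-1)) = 258*(¼) = 129/2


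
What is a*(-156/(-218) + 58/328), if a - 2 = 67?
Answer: 1100757/17876 ≈ 61.577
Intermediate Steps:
a = 69 (a = 2 + 67 = 69)
a*(-156/(-218) + 58/328) = 69*(-156/(-218) + 58/328) = 69*(-156*(-1/218) + 58*(1/328)) = 69*(78/109 + 29/164) = 69*(15953/17876) = 1100757/17876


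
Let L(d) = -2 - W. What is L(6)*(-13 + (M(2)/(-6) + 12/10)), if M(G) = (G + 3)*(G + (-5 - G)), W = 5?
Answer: 1603/30 ≈ 53.433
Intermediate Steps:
M(G) = -15 - 5*G (M(G) = (3 + G)*(-5) = -15 - 5*G)
L(d) = -7 (L(d) = -2 - 1*5 = -2 - 5 = -7)
L(6)*(-13 + (M(2)/(-6) + 12/10)) = -7*(-13 + ((-15 - 5*2)/(-6) + 12/10)) = -7*(-13 + ((-15 - 10)*(-⅙) + 12*(⅒))) = -7*(-13 + (-25*(-⅙) + 6/5)) = -7*(-13 + (25/6 + 6/5)) = -7*(-13 + 161/30) = -7*(-229/30) = 1603/30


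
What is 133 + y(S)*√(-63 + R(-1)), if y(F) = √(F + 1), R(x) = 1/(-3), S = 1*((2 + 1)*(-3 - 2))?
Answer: 133 - 2*√1995/3 ≈ 103.22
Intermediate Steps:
S = -15 (S = 1*(3*(-5)) = 1*(-15) = -15)
R(x) = -⅓
y(F) = √(1 + F)
133 + y(S)*√(-63 + R(-1)) = 133 + √(1 - 15)*√(-63 - ⅓) = 133 + √(-14)*√(-190/3) = 133 + (I*√14)*(I*√570/3) = 133 - 2*√1995/3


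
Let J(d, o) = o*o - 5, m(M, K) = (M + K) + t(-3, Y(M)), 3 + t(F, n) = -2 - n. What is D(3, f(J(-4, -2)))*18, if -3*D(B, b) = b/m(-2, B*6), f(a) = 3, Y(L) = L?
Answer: -18/13 ≈ -1.3846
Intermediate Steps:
t(F, n) = -5 - n (t(F, n) = -3 + (-2 - n) = -5 - n)
m(M, K) = -5 + K (m(M, K) = (M + K) + (-5 - M) = (K + M) + (-5 - M) = -5 + K)
J(d, o) = -5 + o**2 (J(d, o) = o**2 - 5 = -5 + o**2)
D(B, b) = -b/(3*(-5 + 6*B)) (D(B, b) = -b/(3*(-5 + B*6)) = -b/(3*(-5 + 6*B)))
D(3, f(J(-4, -2)))*18 = -1*3/(-15 + 18*3)*18 = -1*3/(-15 + 54)*18 = -1*3/39*18 = -1*3*1/39*18 = -1/13*18 = -18/13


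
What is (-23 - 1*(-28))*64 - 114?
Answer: 206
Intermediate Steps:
(-23 - 1*(-28))*64 - 114 = (-23 + 28)*64 - 114 = 5*64 - 114 = 320 - 114 = 206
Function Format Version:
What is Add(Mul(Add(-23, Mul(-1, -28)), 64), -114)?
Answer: 206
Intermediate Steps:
Add(Mul(Add(-23, Mul(-1, -28)), 64), -114) = Add(Mul(Add(-23, 28), 64), -114) = Add(Mul(5, 64), -114) = Add(320, -114) = 206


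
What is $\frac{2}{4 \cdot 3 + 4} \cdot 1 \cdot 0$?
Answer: $0$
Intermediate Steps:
$\frac{2}{4 \cdot 3 + 4} \cdot 1 \cdot 0 = \frac{2}{12 + 4} \cdot 0 = \frac{2}{16} \cdot 0 = 2 \cdot \frac{1}{16} \cdot 0 = \frac{1}{8} \cdot 0 = 0$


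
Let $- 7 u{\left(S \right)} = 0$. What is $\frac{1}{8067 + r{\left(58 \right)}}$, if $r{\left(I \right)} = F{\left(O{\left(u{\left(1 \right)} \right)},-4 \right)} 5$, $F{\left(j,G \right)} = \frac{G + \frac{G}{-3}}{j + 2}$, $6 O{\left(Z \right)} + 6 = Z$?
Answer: $\frac{3}{24161} \approx 0.00012417$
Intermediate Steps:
$u{\left(S \right)} = 0$ ($u{\left(S \right)} = \left(- \frac{1}{7}\right) 0 = 0$)
$O{\left(Z \right)} = -1 + \frac{Z}{6}$
$F{\left(j,G \right)} = \frac{2 G}{3 \left(2 + j\right)}$ ($F{\left(j,G \right)} = \frac{G + G \left(- \frac{1}{3}\right)}{2 + j} = \frac{G - \frac{G}{3}}{2 + j} = \frac{\frac{2}{3} G}{2 + j} = \frac{2 G}{3 \left(2 + j\right)}$)
$r{\left(I \right)} = - \frac{40}{3}$ ($r{\left(I \right)} = \frac{2}{3} \left(-4\right) \frac{1}{2 + \left(-1 + \frac{1}{6} \cdot 0\right)} 5 = \frac{2}{3} \left(-4\right) \frac{1}{2 + \left(-1 + 0\right)} 5 = \frac{2}{3} \left(-4\right) \frac{1}{2 - 1} \cdot 5 = \frac{2}{3} \left(-4\right) 1^{-1} \cdot 5 = \frac{2}{3} \left(-4\right) 1 \cdot 5 = \left(- \frac{8}{3}\right) 5 = - \frac{40}{3}$)
$\frac{1}{8067 + r{\left(58 \right)}} = \frac{1}{8067 - \frac{40}{3}} = \frac{1}{\frac{24161}{3}} = \frac{3}{24161}$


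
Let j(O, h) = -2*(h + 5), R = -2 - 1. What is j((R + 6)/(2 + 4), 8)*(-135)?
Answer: 3510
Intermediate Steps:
R = -3
j(O, h) = -10 - 2*h (j(O, h) = -2*(5 + h) = -10 - 2*h)
j((R + 6)/(2 + 4), 8)*(-135) = (-10 - 2*8)*(-135) = (-10 - 16)*(-135) = -26*(-135) = 3510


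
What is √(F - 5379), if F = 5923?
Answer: 4*√34 ≈ 23.324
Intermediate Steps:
√(F - 5379) = √(5923 - 5379) = √544 = 4*√34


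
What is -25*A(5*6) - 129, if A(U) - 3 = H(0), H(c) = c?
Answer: -204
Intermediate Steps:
A(U) = 3 (A(U) = 3 + 0 = 3)
-25*A(5*6) - 129 = -25*3 - 129 = -75 - 129 = -204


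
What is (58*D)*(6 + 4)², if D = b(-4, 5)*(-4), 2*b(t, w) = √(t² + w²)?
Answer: -11600*√41 ≈ -74276.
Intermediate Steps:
b(t, w) = √(t² + w²)/2
D = -2*√41 (D = (√((-4)² + 5²)/2)*(-4) = (√(16 + 25)/2)*(-4) = (√41/2)*(-4) = -2*√41 ≈ -12.806)
(58*D)*(6 + 4)² = (58*(-2*√41))*(6 + 4)² = -116*√41*10² = -116*√41*100 = -11600*√41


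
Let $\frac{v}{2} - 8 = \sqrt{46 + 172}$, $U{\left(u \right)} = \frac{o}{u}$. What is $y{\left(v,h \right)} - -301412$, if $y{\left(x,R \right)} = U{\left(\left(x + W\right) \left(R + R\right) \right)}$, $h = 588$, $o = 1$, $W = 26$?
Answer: $\frac{7528066113}{24976} - \frac{\sqrt{218}}{524496} \approx 3.0141 \cdot 10^{5}$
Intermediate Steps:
$U{\left(u \right)} = \frac{1}{u}$ ($U{\left(u \right)} = 1 \frac{1}{u} = \frac{1}{u}$)
$v = 16 + 2 \sqrt{218}$ ($v = 16 + 2 \sqrt{46 + 172} = 16 + 2 \sqrt{218} \approx 45.53$)
$y{\left(x,R \right)} = \frac{1}{2 R \left(26 + x\right)}$ ($y{\left(x,R \right)} = \frac{1}{\left(x + 26\right) \left(R + R\right)} = \frac{1}{\left(26 + x\right) 2 R} = \frac{1}{2 R \left(26 + x\right)}$)
$y{\left(v,h \right)} - -301412 = \frac{1}{2 \cdot 588 \left(26 + \left(16 + 2 \sqrt{218}\right)\right)} - -301412 = \frac{1}{2} \cdot \frac{1}{588} \frac{1}{42 + 2 \sqrt{218}} + 301412 = \frac{1}{1176 \left(42 + 2 \sqrt{218}\right)} + 301412 = 301412 + \frac{1}{1176 \left(42 + 2 \sqrt{218}\right)}$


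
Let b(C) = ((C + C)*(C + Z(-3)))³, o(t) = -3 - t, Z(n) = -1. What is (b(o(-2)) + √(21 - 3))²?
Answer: 4114 + 384*√2 ≈ 4657.1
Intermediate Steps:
b(C) = 8*C³*(-1 + C)³ (b(C) = ((C + C)*(C - 1))³ = ((2*C)*(-1 + C))³ = (2*C*(-1 + C))³ = 8*C³*(-1 + C)³)
(b(o(-2)) + √(21 - 3))² = (8*(-3 - 1*(-2))³*(-1 + (-3 - 1*(-2)))³ + √(21 - 3))² = (8*(-3 + 2)³*(-1 + (-3 + 2))³ + √18)² = (8*(-1)³*(-1 - 1)³ + 3*√2)² = (8*(-1)*(-2)³ + 3*√2)² = (8*(-1)*(-8) + 3*√2)² = (64 + 3*√2)²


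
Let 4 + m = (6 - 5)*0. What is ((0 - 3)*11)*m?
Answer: 132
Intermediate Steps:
m = -4 (m = -4 + (6 - 5)*0 = -4 + 1*0 = -4 + 0 = -4)
((0 - 3)*11)*m = ((0 - 3)*11)*(-4) = -3*11*(-4) = -33*(-4) = 132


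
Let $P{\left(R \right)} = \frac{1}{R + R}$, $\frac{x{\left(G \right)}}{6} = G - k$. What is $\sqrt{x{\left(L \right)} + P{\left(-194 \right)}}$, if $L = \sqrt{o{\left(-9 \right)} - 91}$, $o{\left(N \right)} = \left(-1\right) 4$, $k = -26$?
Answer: $\frac{\sqrt{5871119 + 225816 i \sqrt{95}}}{194} \approx 12.7 + 2.3023 i$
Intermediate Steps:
$o{\left(N \right)} = -4$
$L = i \sqrt{95}$ ($L = \sqrt{-4 - 91} = \sqrt{-95} = i \sqrt{95} \approx 9.7468 i$)
$x{\left(G \right)} = 156 + 6 G$ ($x{\left(G \right)} = 6 \left(G - -26\right) = 6 \left(G + 26\right) = 6 \left(26 + G\right) = 156 + 6 G$)
$P{\left(R \right)} = \frac{1}{2 R}$
$\sqrt{x{\left(L \right)} + P{\left(-194 \right)}} = \sqrt{\left(156 + 6 i \sqrt{95}\right) + \frac{1}{2 \left(-194\right)}} = \sqrt{\left(156 + 6 i \sqrt{95}\right) + \frac{1}{2} \left(- \frac{1}{194}\right)} = \sqrt{\left(156 + 6 i \sqrt{95}\right) - \frac{1}{388}} = \sqrt{\frac{60527}{388} + 6 i \sqrt{95}}$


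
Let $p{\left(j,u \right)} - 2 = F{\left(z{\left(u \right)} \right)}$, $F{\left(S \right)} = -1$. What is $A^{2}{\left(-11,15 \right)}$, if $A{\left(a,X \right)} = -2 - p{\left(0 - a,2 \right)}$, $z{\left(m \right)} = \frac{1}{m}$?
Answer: $9$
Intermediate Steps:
$p{\left(j,u \right)} = 1$ ($p{\left(j,u \right)} = 2 - 1 = 1$)
$A{\left(a,X \right)} = -3$ ($A{\left(a,X \right)} = -2 - 1 = -3$)
$A^{2}{\left(-11,15 \right)} = \left(-3\right)^{2} = 9$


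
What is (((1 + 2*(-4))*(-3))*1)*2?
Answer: 42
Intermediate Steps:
(((1 + 2*(-4))*(-3))*1)*2 = (((1 - 8)*(-3))*1)*2 = (-7*(-3)*1)*2 = (21*1)*2 = 21*2 = 42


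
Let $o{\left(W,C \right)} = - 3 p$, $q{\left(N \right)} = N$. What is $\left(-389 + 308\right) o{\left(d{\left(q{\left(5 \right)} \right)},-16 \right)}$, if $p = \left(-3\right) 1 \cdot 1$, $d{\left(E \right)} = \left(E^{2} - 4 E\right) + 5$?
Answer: $-729$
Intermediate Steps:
$d{\left(E \right)} = 5 + E^{2} - 4 E$
$p = -3$ ($p = \left(-3\right) 1 = -3$)
$o{\left(W,C \right)} = 9$ ($o{\left(W,C \right)} = \left(-3\right) \left(-3\right) = 9$)
$\left(-389 + 308\right) o{\left(d{\left(q{\left(5 \right)} \right)},-16 \right)} = \left(-389 + 308\right) 9 = \left(-81\right) 9 = -729$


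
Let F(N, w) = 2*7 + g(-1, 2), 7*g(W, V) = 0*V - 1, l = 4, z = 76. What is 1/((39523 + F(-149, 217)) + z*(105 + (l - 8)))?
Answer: 7/330490 ≈ 2.1181e-5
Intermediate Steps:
g(W, V) = -⅐ (g(W, V) = (0*V - 1)/7 = (0 - 1)/7 = (⅐)*(-1) = -⅐)
F(N, w) = 97/7 (F(N, w) = 2*7 - ⅐ = 14 - ⅐ = 97/7)
1/((39523 + F(-149, 217)) + z*(105 + (l - 8))) = 1/((39523 + 97/7) + 76*(105 + (4 - 8))) = 1/(276758/7 + 76*(105 - 4)) = 1/(276758/7 + 76*101) = 1/(276758/7 + 7676) = 1/(330490/7) = 7/330490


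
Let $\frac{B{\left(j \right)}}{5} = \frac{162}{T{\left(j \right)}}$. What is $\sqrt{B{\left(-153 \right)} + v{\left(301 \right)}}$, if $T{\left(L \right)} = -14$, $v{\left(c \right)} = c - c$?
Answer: $\frac{9 i \sqrt{35}}{7} \approx 7.6064 i$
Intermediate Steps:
$v{\left(c \right)} = 0$
$B{\left(j \right)} = - \frac{405}{7}$ ($B{\left(j \right)} = 5 \frac{162}{-14} = 5 \cdot 162 \left(- \frac{1}{14}\right) = 5 \left(- \frac{81}{7}\right) = - \frac{405}{7}$)
$\sqrt{B{\left(-153 \right)} + v{\left(301 \right)}} = \sqrt{- \frac{405}{7} + 0} = \sqrt{- \frac{405}{7}} = \frac{9 i \sqrt{35}}{7}$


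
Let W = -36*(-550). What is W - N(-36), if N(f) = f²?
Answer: 18504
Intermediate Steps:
W = 19800
W - N(-36) = 19800 - 1*(-36)² = 19800 - 1*1296 = 19800 - 1296 = 18504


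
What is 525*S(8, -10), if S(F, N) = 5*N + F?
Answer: -22050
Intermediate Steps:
S(F, N) = F + 5*N
525*S(8, -10) = 525*(8 + 5*(-10)) = 525*(8 - 50) = 525*(-42) = -22050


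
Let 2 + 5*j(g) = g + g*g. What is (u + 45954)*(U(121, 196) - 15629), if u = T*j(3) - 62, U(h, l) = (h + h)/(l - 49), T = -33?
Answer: -105272449546/147 ≈ -7.1614e+8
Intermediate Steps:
U(h, l) = 2*h/(-49 + l) (U(h, l) = (2*h)/(-49 + l) = 2*h/(-49 + l))
j(g) = -⅖ + g/5 + g²/5 (j(g) = -⅖ + (g + g*g)/5 = -⅖ + (g + g²)/5 = -⅖ + (g/5 + g²/5) = -⅖ + g/5 + g²/5)
u = -128 (u = -33*(-⅖ + (⅕)*3 + (⅕)*3²) - 62 = -33*(-⅖ + ⅗ + (⅕)*9) - 62 = -33*(-⅖ + ⅗ + 9/5) - 62 = -33*2 - 62 = -66 - 62 = -128)
(u + 45954)*(U(121, 196) - 15629) = (-128 + 45954)*(2*121/(-49 + 196) - 15629) = 45826*(2*121/147 - 15629) = 45826*(2*121*(1/147) - 15629) = 45826*(242/147 - 15629) = 45826*(-2297221/147) = -105272449546/147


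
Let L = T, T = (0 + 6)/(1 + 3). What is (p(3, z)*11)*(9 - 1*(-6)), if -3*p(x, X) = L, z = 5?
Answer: -165/2 ≈ -82.500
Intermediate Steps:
T = 3/2 (T = 6/4 = 6*(¼) = 3/2 ≈ 1.5000)
L = 3/2 ≈ 1.5000
p(x, X) = -½ (p(x, X) = -⅓*3/2 = -½)
(p(3, z)*11)*(9 - 1*(-6)) = (-½*11)*(9 - 1*(-6)) = -11*(9 + 6)/2 = -11/2*15 = -165/2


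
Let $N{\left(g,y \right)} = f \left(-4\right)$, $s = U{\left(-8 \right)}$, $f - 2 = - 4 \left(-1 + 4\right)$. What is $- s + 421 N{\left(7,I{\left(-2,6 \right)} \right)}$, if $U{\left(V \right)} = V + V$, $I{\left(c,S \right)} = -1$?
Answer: $16856$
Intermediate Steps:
$U{\left(V \right)} = 2 V$
$f = -10$ ($f = 2 - 4 \left(-1 + 4\right) = 2 - 12 = -10$)
$s = -16$ ($s = 2 \left(-8\right) = -16$)
$N{\left(g,y \right)} = 40$ ($N{\left(g,y \right)} = \left(-10\right) \left(-4\right) = 40$)
$- s + 421 N{\left(7,I{\left(-2,6 \right)} \right)} = \left(-1\right) \left(-16\right) + 421 \cdot 40 = 16 + 16840 = 16856$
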